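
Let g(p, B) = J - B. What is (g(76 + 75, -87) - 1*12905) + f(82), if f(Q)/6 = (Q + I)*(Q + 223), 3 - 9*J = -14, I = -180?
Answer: -1729405/9 ≈ -1.9216e+5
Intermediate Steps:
J = 17/9 (J = 1/3 - 1/9*(-14) = 1/3 + 14/9 = 17/9 ≈ 1.8889)
g(p, B) = 17/9 - B
f(Q) = 6*(-180 + Q)*(223 + Q) (f(Q) = 6*((Q - 180)*(Q + 223)) = 6*((-180 + Q)*(223 + Q)) = 6*(-180 + Q)*(223 + Q))
(g(76 + 75, -87) - 1*12905) + f(82) = ((17/9 - 1*(-87)) - 1*12905) + (-240840 + 6*82**2 + 258*82) = ((17/9 + 87) - 12905) + (-240840 + 6*6724 + 21156) = (800/9 - 12905) + (-240840 + 40344 + 21156) = -115345/9 - 179340 = -1729405/9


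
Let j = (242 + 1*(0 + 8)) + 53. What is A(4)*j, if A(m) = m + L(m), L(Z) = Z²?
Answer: 6060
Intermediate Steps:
A(m) = m + m²
j = 303 (j = (242 + 1*8) + 53 = (242 + 8) + 53 = 250 + 53 = 303)
A(4)*j = (4*(1 + 4))*303 = (4*5)*303 = 20*303 = 6060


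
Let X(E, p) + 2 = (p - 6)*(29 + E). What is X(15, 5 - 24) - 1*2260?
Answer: -3362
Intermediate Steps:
X(E, p) = -2 + (-6 + p)*(29 + E) (X(E, p) = -2 + (p - 6)*(29 + E) = -2 + (-6 + p)*(29 + E))
X(15, 5 - 24) - 1*2260 = (-176 - 6*15 + 29*(5 - 24) + 15*(5 - 24)) - 1*2260 = (-176 - 90 + 29*(-19) + 15*(-19)) - 2260 = (-176 - 90 - 551 - 285) - 2260 = -1102 - 2260 = -3362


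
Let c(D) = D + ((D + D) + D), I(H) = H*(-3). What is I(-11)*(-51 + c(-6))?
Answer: -2475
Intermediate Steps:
I(H) = -3*H
c(D) = 4*D (c(D) = D + (2*D + D) = D + 3*D = 4*D)
I(-11)*(-51 + c(-6)) = (-3*(-11))*(-51 + 4*(-6)) = 33*(-51 - 24) = 33*(-75) = -2475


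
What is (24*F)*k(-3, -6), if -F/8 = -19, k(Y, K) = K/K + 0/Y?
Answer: 3648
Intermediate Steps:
k(Y, K) = 1 (k(Y, K) = 1 + 0 = 1)
F = 152 (F = -8*(-19) = 152)
(24*F)*k(-3, -6) = (24*152)*1 = 3648*1 = 3648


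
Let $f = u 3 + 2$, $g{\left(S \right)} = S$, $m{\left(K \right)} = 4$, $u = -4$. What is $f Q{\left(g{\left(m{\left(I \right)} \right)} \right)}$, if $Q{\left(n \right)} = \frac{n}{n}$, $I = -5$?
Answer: $-10$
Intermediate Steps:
$Q{\left(n \right)} = 1$
$f = -10$ ($f = \left(-4\right) 3 + 2 = -12 + 2 = -10$)
$f Q{\left(g{\left(m{\left(I \right)} \right)} \right)} = \left(-10\right) 1 = -10$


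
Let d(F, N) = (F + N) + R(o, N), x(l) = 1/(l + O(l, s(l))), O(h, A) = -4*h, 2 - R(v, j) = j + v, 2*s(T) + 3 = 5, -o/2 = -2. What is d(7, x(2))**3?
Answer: 125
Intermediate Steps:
o = 4 (o = -2*(-2) = 4)
s(T) = 1 (s(T) = -3/2 + (1/2)*5 = -3/2 + 5/2 = 1)
R(v, j) = 2 - j - v (R(v, j) = 2 - (j + v) = 2 + (-j - v) = 2 - j - v)
x(l) = -1/(3*l) (x(l) = 1/(l - 4*l) = 1/(-3*l) = -1/(3*l))
d(F, N) = -2 + F (d(F, N) = (F + N) + (2 - N - 1*4) = (F + N) + (2 - N - 4) = (F + N) + (-2 - N) = -2 + F)
d(7, x(2))**3 = (-2 + 7)**3 = 5**3 = 125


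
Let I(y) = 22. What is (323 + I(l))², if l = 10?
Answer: 119025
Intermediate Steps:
(323 + I(l))² = (323 + 22)² = 345² = 119025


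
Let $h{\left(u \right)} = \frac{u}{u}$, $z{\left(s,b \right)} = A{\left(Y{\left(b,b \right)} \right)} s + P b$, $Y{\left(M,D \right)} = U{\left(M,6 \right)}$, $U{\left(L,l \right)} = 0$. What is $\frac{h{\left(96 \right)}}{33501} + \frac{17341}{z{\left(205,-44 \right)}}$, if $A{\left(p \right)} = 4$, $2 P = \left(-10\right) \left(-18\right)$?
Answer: $- \frac{580937701}{105193140} \approx -5.5226$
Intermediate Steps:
$Y{\left(M,D \right)} = 0$
$P = 90$ ($P = \frac{\left(-10\right) \left(-18\right)}{2} = \frac{1}{2} \cdot 180 = 90$)
$z{\left(s,b \right)} = 4 s + 90 b$
$h{\left(u \right)} = 1$
$\frac{h{\left(96 \right)}}{33501} + \frac{17341}{z{\left(205,-44 \right)}} = 1 \cdot \frac{1}{33501} + \frac{17341}{4 \cdot 205 + 90 \left(-44\right)} = 1 \cdot \frac{1}{33501} + \frac{17341}{820 - 3960} = \frac{1}{33501} + \frac{17341}{-3140} = \frac{1}{33501} + 17341 \left(- \frac{1}{3140}\right) = \frac{1}{33501} - \frac{17341}{3140} = - \frac{580937701}{105193140}$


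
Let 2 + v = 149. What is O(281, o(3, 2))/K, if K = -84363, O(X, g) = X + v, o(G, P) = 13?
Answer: -428/84363 ≈ -0.0050733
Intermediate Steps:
v = 147 (v = -2 + 149 = 147)
O(X, g) = 147 + X (O(X, g) = X + 147 = 147 + X)
O(281, o(3, 2))/K = (147 + 281)/(-84363) = 428*(-1/84363) = -428/84363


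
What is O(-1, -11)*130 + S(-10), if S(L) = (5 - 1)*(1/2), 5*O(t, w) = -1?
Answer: -24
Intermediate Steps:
O(t, w) = -⅕ (O(t, w) = (⅕)*(-1) = -⅕)
S(L) = 2 (S(L) = 4*(1*(½)) = 4*(½) = 2)
O(-1, -11)*130 + S(-10) = -⅕*130 + 2 = -26 + 2 = -24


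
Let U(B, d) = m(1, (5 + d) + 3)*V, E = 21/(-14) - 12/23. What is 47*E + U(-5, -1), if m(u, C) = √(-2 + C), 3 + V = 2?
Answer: -4371/46 - √5 ≈ -97.258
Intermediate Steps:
V = -1 (V = -3 + 2 = -1)
E = -93/46 (E = 21*(-1/14) - 12*1/23 = -3/2 - 12/23 = -93/46 ≈ -2.0217)
U(B, d) = -√(6 + d) (U(B, d) = √(-2 + ((5 + d) + 3))*(-1) = √(-2 + (8 + d))*(-1) = √(6 + d)*(-1) = -√(6 + d))
47*E + U(-5, -1) = 47*(-93/46) - √(6 - 1) = -4371/46 - √5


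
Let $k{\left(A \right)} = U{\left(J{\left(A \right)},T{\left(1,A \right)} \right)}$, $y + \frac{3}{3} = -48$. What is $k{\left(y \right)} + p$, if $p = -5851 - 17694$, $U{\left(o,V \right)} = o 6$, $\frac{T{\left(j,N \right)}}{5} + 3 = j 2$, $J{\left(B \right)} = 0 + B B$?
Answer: $-9139$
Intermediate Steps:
$y = -49$ ($y = -1 - 48 = -49$)
$J{\left(B \right)} = B^{2}$ ($J{\left(B \right)} = 0 + B^{2} = B^{2}$)
$T{\left(j,N \right)} = -15 + 10 j$ ($T{\left(j,N \right)} = -15 + 5 j 2 = -15 + 5 \cdot 2 j = -15 + 10 j$)
$U{\left(o,V \right)} = 6 o$
$p = -23545$ ($p = -5851 - 17694 = -23545$)
$k{\left(A \right)} = 6 A^{2}$
$k{\left(y \right)} + p = 6 \left(-49\right)^{2} - 23545 = 6 \cdot 2401 - 23545 = 14406 - 23545 = -9139$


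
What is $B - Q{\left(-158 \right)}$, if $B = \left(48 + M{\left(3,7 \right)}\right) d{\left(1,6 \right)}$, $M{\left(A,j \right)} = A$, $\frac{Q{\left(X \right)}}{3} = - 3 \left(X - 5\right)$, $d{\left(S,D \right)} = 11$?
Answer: $-906$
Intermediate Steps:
$Q{\left(X \right)} = 45 - 9 X$ ($Q{\left(X \right)} = 3 \left(- 3 \left(X - 5\right)\right) = 3 \left(- 3 \left(-5 + X\right)\right) = 3 \left(15 - 3 X\right) = 45 - 9 X$)
$B = 561$ ($B = \left(48 + 3\right) 11 = 51 \cdot 11 = 561$)
$B - Q{\left(-158 \right)} = 561 - \left(45 - -1422\right) = 561 - \left(45 + 1422\right) = 561 - 1467 = -906$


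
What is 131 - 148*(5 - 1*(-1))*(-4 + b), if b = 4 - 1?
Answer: 1019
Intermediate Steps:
b = 3
131 - 148*(5 - 1*(-1))*(-4 + b) = 131 - 148*(5 - 1*(-1))*(-4 + 3) = 131 - 148*(5 + 1)*(-1) = 131 - 888*(-1) = 131 - 148*(-6) = 131 + 888 = 1019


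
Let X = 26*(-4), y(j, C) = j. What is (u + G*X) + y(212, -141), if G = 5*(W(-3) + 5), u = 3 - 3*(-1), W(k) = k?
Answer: -822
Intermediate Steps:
X = -104
u = 6 (u = 3 + 3 = 6)
G = 10 (G = 5*(-3 + 5) = 5*2 = 10)
(u + G*X) + y(212, -141) = (6 + 10*(-104)) + 212 = (6 - 1040) + 212 = -1034 + 212 = -822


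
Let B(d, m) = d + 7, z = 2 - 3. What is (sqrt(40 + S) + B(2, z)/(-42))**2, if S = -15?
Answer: 4489/196 ≈ 22.903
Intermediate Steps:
z = -1
B(d, m) = 7 + d
(sqrt(40 + S) + B(2, z)/(-42))**2 = (sqrt(40 - 15) + (7 + 2)/(-42))**2 = (sqrt(25) + 9*(-1/42))**2 = (5 - 3/14)**2 = (67/14)**2 = 4489/196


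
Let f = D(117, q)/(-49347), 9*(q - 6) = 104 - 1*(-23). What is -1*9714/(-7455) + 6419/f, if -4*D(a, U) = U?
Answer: 28337206423858/449785 ≈ 6.3002e+7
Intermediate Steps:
q = 181/9 (q = 6 + (104 - 1*(-23))/9 = 6 + (104 + 23)/9 = 6 + (⅑)*127 = 6 + 127/9 = 181/9 ≈ 20.111)
D(a, U) = -U/4
f = 181/1776492 (f = -¼*181/9/(-49347) = -181/36*(-1/49347) = 181/1776492 ≈ 0.00010189)
-1*9714/(-7455) + 6419/f = -1*9714/(-7455) + 6419/(181/1776492) = -9714*(-1/7455) + 6419*(1776492/181) = 3238/2485 + 11403302148/181 = 28337206423858/449785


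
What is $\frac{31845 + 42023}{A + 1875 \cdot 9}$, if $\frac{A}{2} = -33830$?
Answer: $- \frac{73868}{50785} \approx -1.4545$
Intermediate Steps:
$A = -67660$ ($A = 2 \left(-33830\right) = -67660$)
$\frac{31845 + 42023}{A + 1875 \cdot 9} = \frac{31845 + 42023}{-67660 + 1875 \cdot 9} = \frac{73868}{-67660 + 16875} = \frac{73868}{-50785} = 73868 \left(- \frac{1}{50785}\right) = - \frac{73868}{50785}$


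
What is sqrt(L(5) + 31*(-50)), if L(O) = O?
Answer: I*sqrt(1545) ≈ 39.307*I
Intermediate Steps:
sqrt(L(5) + 31*(-50)) = sqrt(5 + 31*(-50)) = sqrt(5 - 1550) = sqrt(-1545) = I*sqrt(1545)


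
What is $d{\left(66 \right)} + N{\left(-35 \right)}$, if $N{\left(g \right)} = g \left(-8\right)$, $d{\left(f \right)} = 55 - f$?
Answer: $269$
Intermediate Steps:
$N{\left(g \right)} = - 8 g$
$d{\left(66 \right)} + N{\left(-35 \right)} = \left(55 - 66\right) - -280 = \left(55 - 66\right) + 280 = -11 + 280 = 269$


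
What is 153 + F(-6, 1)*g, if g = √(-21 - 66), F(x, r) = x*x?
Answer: 153 + 36*I*√87 ≈ 153.0 + 335.79*I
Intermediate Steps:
F(x, r) = x²
g = I*√87 (g = √(-87) = I*√87 ≈ 9.3274*I)
153 + F(-6, 1)*g = 153 + (-6)²*(I*√87) = 153 + 36*(I*√87) = 153 + 36*I*√87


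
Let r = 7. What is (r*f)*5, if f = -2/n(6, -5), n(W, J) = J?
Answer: 14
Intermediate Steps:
f = ⅖ (f = -2/(-5) = -2*(-⅕) = ⅖ ≈ 0.40000)
(r*f)*5 = (7*(⅖))*5 = (14/5)*5 = 14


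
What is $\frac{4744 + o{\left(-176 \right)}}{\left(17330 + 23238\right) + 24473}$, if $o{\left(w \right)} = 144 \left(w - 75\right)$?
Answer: $- \frac{31400}{65041} \approx -0.48277$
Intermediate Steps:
$o{\left(w \right)} = -10800 + 144 w$ ($o{\left(w \right)} = 144 \left(-75 + w\right) = -10800 + 144 w$)
$\frac{4744 + o{\left(-176 \right)}}{\left(17330 + 23238\right) + 24473} = \frac{4744 + \left(-10800 + 144 \left(-176\right)\right)}{\left(17330 + 23238\right) + 24473} = \frac{4744 - 36144}{40568 + 24473} = \frac{4744 - 36144}{65041} = \left(-31400\right) \frac{1}{65041} = - \frac{31400}{65041}$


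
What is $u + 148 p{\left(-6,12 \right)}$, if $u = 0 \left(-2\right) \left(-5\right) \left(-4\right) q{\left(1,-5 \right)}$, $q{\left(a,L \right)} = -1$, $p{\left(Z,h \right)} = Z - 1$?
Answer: $-1036$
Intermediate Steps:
$p{\left(Z,h \right)} = -1 + Z$ ($p{\left(Z,h \right)} = Z - 1 = -1 + Z$)
$u = 0$ ($u = 0 \left(-2\right) \left(-5\right) \left(-4\right) \left(-1\right) = 0 \left(-5\right) \left(-4\right) \left(-1\right) = 0 \left(-4\right) \left(-1\right) = 0 \left(-1\right) = 0$)
$u + 148 p{\left(-6,12 \right)} = 0 + 148 \left(-1 - 6\right) = 0 + 148 \left(-7\right) = 0 - 1036 = -1036$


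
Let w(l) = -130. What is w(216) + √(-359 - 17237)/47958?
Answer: -130 + I*√4399/23979 ≈ -130.0 + 0.002766*I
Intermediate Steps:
w(216) + √(-359 - 17237)/47958 = -130 + √(-359 - 17237)/47958 = -130 + √(-17596)*(1/47958) = -130 + (2*I*√4399)*(1/47958) = -130 + I*√4399/23979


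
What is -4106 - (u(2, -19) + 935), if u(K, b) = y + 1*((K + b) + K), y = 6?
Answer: -5032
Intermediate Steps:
u(K, b) = 6 + b + 2*K (u(K, b) = 6 + 1*((K + b) + K) = 6 + 1*(b + 2*K) = 6 + (b + 2*K) = 6 + b + 2*K)
-4106 - (u(2, -19) + 935) = -4106 - ((6 - 19 + 2*2) + 935) = -4106 - ((6 - 19 + 4) + 935) = -4106 - (-9 + 935) = -4106 - 1*926 = -4106 - 926 = -5032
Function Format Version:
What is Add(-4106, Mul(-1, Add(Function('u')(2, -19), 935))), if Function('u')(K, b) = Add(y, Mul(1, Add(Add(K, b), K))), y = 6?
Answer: -5032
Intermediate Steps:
Function('u')(K, b) = Add(6, b, Mul(2, K)) (Function('u')(K, b) = Add(6, Mul(1, Add(Add(K, b), K))) = Add(6, Mul(1, Add(b, Mul(2, K)))) = Add(6, Add(b, Mul(2, K))) = Add(6, b, Mul(2, K)))
Add(-4106, Mul(-1, Add(Function('u')(2, -19), 935))) = Add(-4106, Mul(-1, Add(Add(6, -19, Mul(2, 2)), 935))) = Add(-4106, Mul(-1, Add(Add(6, -19, 4), 935))) = Add(-4106, Mul(-1, Add(-9, 935))) = Add(-4106, Mul(-1, 926)) = Add(-4106, -926) = -5032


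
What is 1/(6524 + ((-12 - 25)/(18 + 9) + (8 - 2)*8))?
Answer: 27/177407 ≈ 0.00015219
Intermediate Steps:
1/(6524 + ((-12 - 25)/(18 + 9) + (8 - 2)*8)) = 1/(6524 + (-37/27 + 6*8)) = 1/(6524 + (-37*1/27 + 48)) = 1/(6524 + (-37/27 + 48)) = 1/(6524 + 1259/27) = 1/(177407/27) = 27/177407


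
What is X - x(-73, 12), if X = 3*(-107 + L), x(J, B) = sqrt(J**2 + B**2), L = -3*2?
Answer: -339 - sqrt(5473) ≈ -412.98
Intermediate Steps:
L = -6
x(J, B) = sqrt(B**2 + J**2)
X = -339 (X = 3*(-107 - 6) = 3*(-113) = -339)
X - x(-73, 12) = -339 - sqrt(12**2 + (-73)**2) = -339 - sqrt(144 + 5329) = -339 - sqrt(5473)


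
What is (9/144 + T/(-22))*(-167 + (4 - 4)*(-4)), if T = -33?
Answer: -4175/16 ≈ -260.94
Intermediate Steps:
(9/144 + T/(-22))*(-167 + (4 - 4)*(-4)) = (9/144 - 33/(-22))*(-167 + (4 - 4)*(-4)) = (9*(1/144) - 33*(-1/22))*(-167 + 0*(-4)) = (1/16 + 3/2)*(-167 + 0) = (25/16)*(-167) = -4175/16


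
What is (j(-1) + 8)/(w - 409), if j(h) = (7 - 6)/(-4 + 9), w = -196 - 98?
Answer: -41/3515 ≈ -0.011664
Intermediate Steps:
w = -294
j(h) = ⅕ (j(h) = 1/5 = 1*(⅕) = ⅕)
(j(-1) + 8)/(w - 409) = (⅕ + 8)/(-294 - 409) = (41/5)/(-703) = (41/5)*(-1/703) = -41/3515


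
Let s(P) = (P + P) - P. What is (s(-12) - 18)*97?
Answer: -2910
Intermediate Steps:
s(P) = P (s(P) = 2*P - P = P)
(s(-12) - 18)*97 = (-12 - 18)*97 = -30*97 = -2910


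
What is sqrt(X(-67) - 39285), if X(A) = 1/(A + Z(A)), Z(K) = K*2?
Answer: I*sqrt(1587153486)/201 ≈ 198.2*I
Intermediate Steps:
Z(K) = 2*K
X(A) = 1/(3*A) (X(A) = 1/(A + 2*A) = 1/(3*A))
sqrt(X(-67) - 39285) = sqrt((1/3)/(-67) - 39285) = sqrt((1/3)*(-1/67) - 39285) = sqrt(-1/201 - 39285) = sqrt(-7896286/201) = I*sqrt(1587153486)/201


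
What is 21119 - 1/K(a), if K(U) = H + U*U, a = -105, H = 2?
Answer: 232879212/11027 ≈ 21119.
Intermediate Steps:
K(U) = 2 + U² (K(U) = 2 + U*U = 2 + U²)
21119 - 1/K(a) = 21119 - 1/(2 + (-105)²) = 21119 - 1/(2 + 11025) = 21119 - 1/11027 = 232879212/11027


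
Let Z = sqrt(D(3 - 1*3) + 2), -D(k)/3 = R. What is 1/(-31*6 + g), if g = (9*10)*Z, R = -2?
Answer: 31/5034 + 5*sqrt(2)/839 ≈ 0.014586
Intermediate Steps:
D(k) = 6 (D(k) = -3*(-2) = 6)
Z = 2*sqrt(2) (Z = sqrt(6 + 2) = sqrt(8) = 2*sqrt(2) ≈ 2.8284)
g = 180*sqrt(2) (g = (9*10)*(2*sqrt(2)) = 90*(2*sqrt(2)) = 180*sqrt(2) ≈ 254.56)
1/(-31*6 + g) = 1/(-31*6 + 180*sqrt(2)) = 1/(-186 + 180*sqrt(2))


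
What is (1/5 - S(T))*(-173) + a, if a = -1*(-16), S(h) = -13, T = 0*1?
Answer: -11338/5 ≈ -2267.6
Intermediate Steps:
T = 0
a = 16
(1/5 - S(T))*(-173) + a = (1/5 - 1*(-13))*(-173) + 16 = (⅕ + 13)*(-173) + 16 = (66/5)*(-173) + 16 = -11418/5 + 16 = -11338/5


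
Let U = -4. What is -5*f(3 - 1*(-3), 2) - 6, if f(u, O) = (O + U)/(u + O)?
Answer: -19/4 ≈ -4.7500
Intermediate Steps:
f(u, O) = (-4 + O)/(O + u) (f(u, O) = (O - 4)/(u + O) = (-4 + O)/(O + u))
-5*f(3 - 1*(-3), 2) - 6 = -5*(-4 + 2)/(2 + (3 - 1*(-3))) - 6 = -5*(-2)/(2 + (3 + 3)) - 6 = -5*(-2)/(2 + 6) - 6 = -5*(-2)/8 - 6 = -5*(-¼) - 6 = 5/4 - 6 = -19/4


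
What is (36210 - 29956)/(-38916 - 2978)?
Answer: -3127/20947 ≈ -0.14928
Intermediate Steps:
(36210 - 29956)/(-38916 - 2978) = 6254/(-41894) = 6254*(-1/41894) = -3127/20947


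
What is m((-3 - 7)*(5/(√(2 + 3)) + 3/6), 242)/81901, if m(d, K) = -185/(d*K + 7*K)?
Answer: 185/4915370416 + 925*√5/4915370416 ≈ 4.5843e-7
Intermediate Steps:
m(d, K) = -185/(7*K + K*d) (m(d, K) = -185/(K*d + 7*K) = -185/(7*K + K*d))
m((-3 - 7)*(5/(√(2 + 3)) + 3/6), 242)/81901 = -185/(242*(7 + (-3 - 7)*(5/(√(2 + 3)) + 3/6)))/81901 = -185*1/242/(7 - 10*(5/(√5) + 3*(⅙)))*(1/81901) = -185*1/242/(7 - 10*(5*(√5/5) + ½))*(1/81901) = -185*1/242/(7 - 10*(√5 + ½))*(1/81901) = -185*1/242/(7 - 10*(½ + √5))*(1/81901) = -185*1/242/(7 + (-5 - 10*√5))*(1/81901) = -185*1/242/(2 - 10*√5)*(1/81901) = -185/(242*(2 - 10*√5))*(1/81901) = -185/(19820042*(2 - 10*√5))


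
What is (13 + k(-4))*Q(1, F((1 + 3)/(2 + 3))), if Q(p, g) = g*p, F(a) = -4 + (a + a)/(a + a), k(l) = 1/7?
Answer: -276/7 ≈ -39.429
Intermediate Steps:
k(l) = ⅐
F(a) = -3 (F(a) = -4 + (2*a)/((2*a)) = -4 + (2*a)*(1/(2*a)) = -4 + 1 = -3)
(13 + k(-4))*Q(1, F((1 + 3)/(2 + 3))) = (13 + ⅐)*(-3*1) = (92/7)*(-3) = -276/7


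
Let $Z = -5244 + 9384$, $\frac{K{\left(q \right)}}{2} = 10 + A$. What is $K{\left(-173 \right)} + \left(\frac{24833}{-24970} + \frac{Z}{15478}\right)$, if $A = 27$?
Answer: $\frac{14159474733}{193242830} \approx 73.273$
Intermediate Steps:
$K{\left(q \right)} = 74$ ($K{\left(q \right)} = 2 \left(10 + 27\right) = 2 \cdot 37 = 74$)
$Z = 4140$
$K{\left(-173 \right)} + \left(\frac{24833}{-24970} + \frac{Z}{15478}\right) = 74 + \left(\frac{24833}{-24970} + \frac{4140}{15478}\right) = 74 + \left(24833 \left(- \frac{1}{24970}\right) + 4140 \cdot \frac{1}{15478}\right) = 74 + \left(- \frac{24833}{24970} + \frac{2070}{7739}\right) = 74 - \frac{140494687}{193242830} = \frac{14159474733}{193242830}$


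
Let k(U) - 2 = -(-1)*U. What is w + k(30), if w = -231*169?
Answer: -39007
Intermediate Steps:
w = -39039
k(U) = 2 + U (k(U) = 2 - (-1)*U = 2 + U)
w + k(30) = -39039 + (2 + 30) = -39039 + 32 = -39007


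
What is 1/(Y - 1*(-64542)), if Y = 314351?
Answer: 1/378893 ≈ 2.6393e-6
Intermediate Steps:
1/(Y - 1*(-64542)) = 1/(314351 - 1*(-64542)) = 1/(314351 + 64542) = 1/378893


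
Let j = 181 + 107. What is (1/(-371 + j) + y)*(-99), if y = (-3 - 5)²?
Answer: -525789/83 ≈ -6334.8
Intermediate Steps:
y = 64 (y = (-8)² = 64)
j = 288
(1/(-371 + j) + y)*(-99) = (1/(-371 + 288) + 64)*(-99) = (1/(-83) + 64)*(-99) = (-1/83 + 64)*(-99) = (5311/83)*(-99) = -525789/83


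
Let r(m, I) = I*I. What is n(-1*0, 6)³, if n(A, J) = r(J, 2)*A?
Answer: 0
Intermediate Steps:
r(m, I) = I²
n(A, J) = 4*A (n(A, J) = 2²*A = 4*A)
n(-1*0, 6)³ = (4*(-1*0))³ = (4*0)³ = 0³ = 0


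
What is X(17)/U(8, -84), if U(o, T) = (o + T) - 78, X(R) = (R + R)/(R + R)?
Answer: -1/154 ≈ -0.0064935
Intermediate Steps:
X(R) = 1 (X(R) = (2*R)/((2*R)) = (2*R)*(1/(2*R)) = 1)
U(o, T) = -78 + T + o (U(o, T) = (T + o) - 78 = -78 + T + o)
X(17)/U(8, -84) = 1/(-78 - 84 + 8) = 1/(-154) = 1*(-1/154) = -1/154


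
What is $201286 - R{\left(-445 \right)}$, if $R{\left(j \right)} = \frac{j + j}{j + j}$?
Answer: $201285$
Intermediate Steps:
$R{\left(j \right)} = 1$ ($R{\left(j \right)} = \frac{2 j}{2 j} = 2 j \frac{1}{2 j} = 1$)
$201286 - R{\left(-445 \right)} = 201286 - 1 = 201285$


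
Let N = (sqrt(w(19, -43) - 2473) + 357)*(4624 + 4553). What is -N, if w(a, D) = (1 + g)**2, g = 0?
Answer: -3276189 - 18354*I*sqrt(618) ≈ -3.2762e+6 - 4.5627e+5*I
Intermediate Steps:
w(a, D) = 1 (w(a, D) = (1 + 0)**2 = 1**2 = 1)
N = 3276189 + 18354*I*sqrt(618) (N = (sqrt(1 - 2473) + 357)*(4624 + 4553) = (sqrt(-2472) + 357)*9177 = (2*I*sqrt(618) + 357)*9177 = (357 + 2*I*sqrt(618))*9177 = 3276189 + 18354*I*sqrt(618) ≈ 3.2762e+6 + 4.5627e+5*I)
-N = -(3276189 + 18354*I*sqrt(618)) = -3276189 - 18354*I*sqrt(618)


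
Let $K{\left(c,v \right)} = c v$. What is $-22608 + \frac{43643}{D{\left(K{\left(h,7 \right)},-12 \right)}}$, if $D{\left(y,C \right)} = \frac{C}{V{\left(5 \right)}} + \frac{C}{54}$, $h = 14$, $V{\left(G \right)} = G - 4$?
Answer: $- \frac{2879667}{110} \approx -26179.0$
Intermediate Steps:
$V{\left(G \right)} = -4 + G$
$D{\left(y,C \right)} = \frac{55 C}{54}$ ($D{\left(y,C \right)} = \frac{C}{-4 + 5} + \frac{C}{54} = \frac{C}{1} + C \frac{1}{54} = C 1 + \frac{C}{54} = C + \frac{C}{54} = \frac{55 C}{54}$)
$-22608 + \frac{43643}{D{\left(K{\left(h,7 \right)},-12 \right)}} = -22608 + \frac{43643}{\frac{55}{54} \left(-12\right)} = -22608 + \frac{43643}{- \frac{110}{9}} = -22608 + 43643 \left(- \frac{9}{110}\right) = -22608 - \frac{392787}{110} = - \frac{2879667}{110}$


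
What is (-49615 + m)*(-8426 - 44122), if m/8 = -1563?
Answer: 3264229212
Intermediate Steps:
m = -12504 (m = 8*(-1563) = -12504)
(-49615 + m)*(-8426 - 44122) = (-49615 - 12504)*(-8426 - 44122) = -62119*(-52548) = 3264229212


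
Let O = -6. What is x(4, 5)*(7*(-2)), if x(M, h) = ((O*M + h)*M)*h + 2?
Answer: 5292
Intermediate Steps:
x(M, h) = 2 + M*h*(h - 6*M) (x(M, h) = ((-6*M + h)*M)*h + 2 = ((h - 6*M)*M)*h + 2 = (M*(h - 6*M))*h + 2 = M*h*(h - 6*M) + 2 = 2 + M*h*(h - 6*M))
x(4, 5)*(7*(-2)) = (2 + 4*5**2 - 6*5*4**2)*(7*(-2)) = (2 + 4*25 - 6*5*16)*(-14) = (2 + 100 - 480)*(-14) = -378*(-14) = 5292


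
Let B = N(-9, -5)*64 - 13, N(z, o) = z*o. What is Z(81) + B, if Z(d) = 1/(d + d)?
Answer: 464455/162 ≈ 2867.0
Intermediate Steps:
N(z, o) = o*z
Z(d) = 1/(2*d)
B = 2867 (B = -5*(-9)*64 - 13 = 45*64 - 13 = 2880 - 13 = 2867)
Z(81) + B = (½)/81 + 2867 = (½)*(1/81) + 2867 = 1/162 + 2867 = 464455/162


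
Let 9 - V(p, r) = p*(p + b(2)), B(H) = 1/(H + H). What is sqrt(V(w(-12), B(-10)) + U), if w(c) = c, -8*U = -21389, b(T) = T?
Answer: sqrt(41002)/4 ≈ 50.622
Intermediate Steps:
U = 21389/8 (U = -1/8*(-21389) = 21389/8 ≈ 2673.6)
B(H) = 1/(2*H)
V(p, r) = 9 - p*(2 + p) (V(p, r) = 9 - p*(p + 2) = 9 - p*(2 + p))
sqrt(V(w(-12), B(-10)) + U) = sqrt((9 - 1*(-12)**2 - 2*(-12)) + 21389/8) = sqrt((9 - 1*144 + 24) + 21389/8) = sqrt((9 - 144 + 24) + 21389/8) = sqrt(-111 + 21389/8) = sqrt(20501/8) = sqrt(41002)/4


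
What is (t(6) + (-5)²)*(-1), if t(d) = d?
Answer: -31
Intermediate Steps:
(t(6) + (-5)²)*(-1) = (6 + (-5)²)*(-1) = (6 + 25)*(-1) = 31*(-1) = -31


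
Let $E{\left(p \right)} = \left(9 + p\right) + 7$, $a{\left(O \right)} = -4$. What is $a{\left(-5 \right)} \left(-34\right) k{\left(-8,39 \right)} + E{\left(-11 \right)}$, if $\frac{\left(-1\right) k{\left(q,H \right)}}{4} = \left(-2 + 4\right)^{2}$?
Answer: $-2171$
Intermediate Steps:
$k{\left(q,H \right)} = -16$ ($k{\left(q,H \right)} = - 4 \left(-2 + 4\right)^{2} = - 4 \cdot 2^{2} = \left(-4\right) 4 = -16$)
$E{\left(p \right)} = 16 + p$
$a{\left(-5 \right)} \left(-34\right) k{\left(-8,39 \right)} + E{\left(-11 \right)} = \left(-4\right) \left(-34\right) \left(-16\right) + \left(16 - 11\right) = 136 \left(-16\right) + 5 = -2176 + 5 = -2171$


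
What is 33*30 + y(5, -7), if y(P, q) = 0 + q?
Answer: 983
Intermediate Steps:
y(P, q) = q
33*30 + y(5, -7) = 33*30 - 7 = 990 - 7 = 983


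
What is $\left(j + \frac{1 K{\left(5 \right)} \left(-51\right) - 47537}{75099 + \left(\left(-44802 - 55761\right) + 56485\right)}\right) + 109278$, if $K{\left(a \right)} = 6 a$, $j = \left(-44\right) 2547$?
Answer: $- \frac{86597657}{31021} \approx -2791.6$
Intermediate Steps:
$j = -112068$
$\left(j + \frac{1 K{\left(5 \right)} \left(-51\right) - 47537}{75099 + \left(\left(-44802 - 55761\right) + 56485\right)}\right) + 109278 = \left(-112068 + \frac{1 \cdot 6 \cdot 5 \left(-51\right) - 47537}{75099 + \left(\left(-44802 - 55761\right) + 56485\right)}\right) + 109278 = \left(-112068 + \frac{1 \cdot 30 \left(-51\right) - 47537}{75099 + \left(-100563 + 56485\right)}\right) + 109278 = \left(-112068 + \frac{30 \left(-51\right) - 47537}{75099 - 44078}\right) + 109278 = \left(-112068 + \frac{-1530 - 47537}{31021}\right) + 109278 = \left(-112068 - \frac{49067}{31021}\right) + 109278 = - \frac{3476510495}{31021} + 109278 = - \frac{86597657}{31021}$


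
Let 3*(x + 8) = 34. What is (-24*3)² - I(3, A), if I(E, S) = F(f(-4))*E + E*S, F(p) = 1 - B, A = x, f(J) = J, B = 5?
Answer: 5186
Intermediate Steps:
x = 10/3 (x = -8 + (⅓)*34 = -8 + 34/3 = 10/3 ≈ 3.3333)
A = 10/3 ≈ 3.3333
F(p) = -4 (F(p) = 1 - 1*5 = 1 - 5 = -4)
I(E, S) = -4*E + E*S
(-24*3)² - I(3, A) = (-24*3)² - 3*(-4 + 10/3) = (-72)² - 3*(-2)/3 = 5184 - 1*(-2) = 5184 + 2 = 5186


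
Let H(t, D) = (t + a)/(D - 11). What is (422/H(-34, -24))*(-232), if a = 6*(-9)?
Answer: -428330/11 ≈ -38939.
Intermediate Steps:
a = -54
H(t, D) = (-54 + t)/(-11 + D) (H(t, D) = (t - 54)/(D - 11) = (-54 + t)/(-11 + D))
(422/H(-34, -24))*(-232) = (422/(((-54 - 34)/(-11 - 24))))*(-232) = (422/((-88/(-35))))*(-232) = (422/((-1/35*(-88))))*(-232) = (422/(88/35))*(-232) = (422*(35/88))*(-232) = (7385/44)*(-232) = -428330/11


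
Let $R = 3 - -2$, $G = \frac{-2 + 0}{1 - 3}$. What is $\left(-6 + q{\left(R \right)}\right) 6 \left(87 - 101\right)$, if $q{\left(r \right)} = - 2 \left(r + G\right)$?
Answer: $1512$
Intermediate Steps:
$G = 1$ ($G = - \frac{2}{-2} = \left(-2\right) \left(- \frac{1}{2}\right) = 1$)
$R = 5$ ($R = 3 + 2 = 5$)
$q{\left(r \right)} = -2 - 2 r$ ($q{\left(r \right)} = - 2 \left(r + 1\right) = - 2 \left(1 + r\right) = -2 - 2 r$)
$\left(-6 + q{\left(R \right)}\right) 6 \left(87 - 101\right) = \left(-6 - 12\right) 6 \left(87 - 101\right) = \left(-6 - 12\right) 6 \left(-14\right) = \left(-18\right) 6 \left(-14\right) = \left(-108\right) \left(-14\right) = 1512$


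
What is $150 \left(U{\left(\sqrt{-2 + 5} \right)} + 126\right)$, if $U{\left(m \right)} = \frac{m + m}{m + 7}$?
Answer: $\frac{434250}{23} + \frac{1050 \sqrt{3}}{23} \approx 18960.0$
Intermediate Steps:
$U{\left(m \right)} = \frac{2 m}{7 + m}$
$150 \left(U{\left(\sqrt{-2 + 5} \right)} + 126\right) = 150 \left(\frac{2 \sqrt{-2 + 5}}{7 + \sqrt{-2 + 5}} + 126\right) = 150 \left(\frac{2 \sqrt{3}}{7 + \sqrt{3}} + 126\right) = 150 \left(126 + \frac{2 \sqrt{3}}{7 + \sqrt{3}}\right) = 18900 + \frac{300 \sqrt{3}}{7 + \sqrt{3}}$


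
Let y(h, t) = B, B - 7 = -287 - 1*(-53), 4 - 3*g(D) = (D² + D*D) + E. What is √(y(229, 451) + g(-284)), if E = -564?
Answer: 5*I*√19371/3 ≈ 231.97*I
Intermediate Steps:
g(D) = 568/3 - 2*D²/3 (g(D) = 4/3 - ((D² + D*D) - 564)/3 = 4/3 - ((D² + D²) - 564)/3 = 4/3 - (2*D² - 564)/3 = 4/3 - (-564 + 2*D²)/3 = 4/3 + (188 - 2*D²/3) = 568/3 - 2*D²/3)
B = -227 (B = 7 + (-287 - 1*(-53)) = 7 + (-287 + 53) = 7 - 234 = -227)
y(h, t) = -227
√(y(229, 451) + g(-284)) = √(-227 + (568/3 - ⅔*(-284)²)) = √(-227 + (568/3 - ⅔*80656)) = √(-227 + (568/3 - 161312/3)) = √(-227 - 160744/3) = √(-161425/3) = 5*I*√19371/3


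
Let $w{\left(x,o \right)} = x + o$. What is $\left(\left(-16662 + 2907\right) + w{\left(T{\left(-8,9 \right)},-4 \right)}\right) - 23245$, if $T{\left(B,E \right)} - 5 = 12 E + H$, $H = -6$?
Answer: $-36897$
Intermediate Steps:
$T{\left(B,E \right)} = -1 + 12 E$ ($T{\left(B,E \right)} = 5 + \left(12 E - 6\right) = 5 + \left(-6 + 12 E\right) = -1 + 12 E$)
$w{\left(x,o \right)} = o + x$
$\left(\left(-16662 + 2907\right) + w{\left(T{\left(-8,9 \right)},-4 \right)}\right) - 23245 = \left(\left(-16662 + 2907\right) + \left(-4 + \left(-1 + 12 \cdot 9\right)\right)\right) - 23245 = \left(-13755 + \left(-4 + \left(-1 + 108\right)\right)\right) - 23245 = \left(-13755 + \left(-4 + 107\right)\right) - 23245 = \left(-13755 + 103\right) - 23245 = -13652 - 23245 = -36897$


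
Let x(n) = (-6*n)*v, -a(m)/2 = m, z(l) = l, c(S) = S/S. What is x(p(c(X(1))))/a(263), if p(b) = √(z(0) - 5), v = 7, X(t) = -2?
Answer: 21*I*√5/263 ≈ 0.17855*I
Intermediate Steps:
c(S) = 1
a(m) = -2*m
p(b) = I*√5 (p(b) = √(0 - 5) = √(-5) = I*√5)
x(n) = -42*n (x(n) = -6*n*7 = -42*n)
x(p(c(X(1))))/a(263) = (-42*I*√5)/((-2*263)) = -42*I*√5/(-526) = -42*I*√5*(-1/526) = 21*I*√5/263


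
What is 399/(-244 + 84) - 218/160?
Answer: -617/160 ≈ -3.8563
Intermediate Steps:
399/(-244 + 84) - 218/160 = 399/(-160) - 218*1/160 = 399*(-1/160) - 109/80 = -399/160 - 109/80 = -617/160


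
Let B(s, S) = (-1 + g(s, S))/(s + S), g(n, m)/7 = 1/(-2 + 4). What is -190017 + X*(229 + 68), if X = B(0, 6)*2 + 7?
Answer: -375381/2 ≈ -1.8769e+5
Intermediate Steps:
g(n, m) = 7/2 (g(n, m) = 7/(-2 + 4) = 7/2)
B(s, S) = 5/(2*(S + s)) (B(s, S) = (-1 + 7/2)/(s + S) = 5/(2*(S + s)))
X = 47/6 (X = (5/(2*(6 + 0)))*2 + 7 = ((5/2)/6)*2 + 7 = ((5/2)*(1/6))*2 + 7 = (5/12)*2 + 7 = 5/6 + 7 = 47/6 ≈ 7.8333)
-190017 + X*(229 + 68) = -190017 + 47*(229 + 68)/6 = -190017 + (47/6)*297 = -190017 + 4653/2 = -375381/2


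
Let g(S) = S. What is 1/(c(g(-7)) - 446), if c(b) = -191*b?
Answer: 1/891 ≈ 0.0011223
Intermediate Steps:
1/(c(g(-7)) - 446) = 1/(-191*(-7) - 446) = 1/(1337 - 446) = 1/891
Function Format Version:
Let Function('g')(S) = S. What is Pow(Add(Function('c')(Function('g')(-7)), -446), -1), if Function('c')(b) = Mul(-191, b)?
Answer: Rational(1, 891) ≈ 0.0011223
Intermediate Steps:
Pow(Add(Function('c')(Function('g')(-7)), -446), -1) = Pow(Add(Mul(-191, -7), -446), -1) = Pow(Add(1337, -446), -1) = Pow(891, -1) = Rational(1, 891)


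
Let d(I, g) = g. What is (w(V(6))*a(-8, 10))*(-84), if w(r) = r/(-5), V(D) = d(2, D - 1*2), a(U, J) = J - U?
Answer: 6048/5 ≈ 1209.6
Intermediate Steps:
V(D) = -2 + D (V(D) = D - 1*2 = D - 2 = -2 + D)
w(r) = -r/5 (w(r) = r*(-1/5) = -r/5)
(w(V(6))*a(-8, 10))*(-84) = ((-(-2 + 6)/5)*(10 - 1*(-8)))*(-84) = ((-1/5*4)*(10 + 8))*(-84) = -4/5*18*(-84) = -72/5*(-84) = 6048/5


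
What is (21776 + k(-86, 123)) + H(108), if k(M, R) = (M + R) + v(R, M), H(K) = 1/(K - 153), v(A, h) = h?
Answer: 977714/45 ≈ 21727.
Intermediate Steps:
H(K) = 1/(-153 + K)
k(M, R) = R + 2*M (k(M, R) = (M + R) + M = R + 2*M)
(21776 + k(-86, 123)) + H(108) = (21776 + (123 + 2*(-86))) + 1/(-153 + 108) = (21776 + (123 - 172)) + 1/(-45) = (21776 - 49) - 1/45 = 21727 - 1/45 = 977714/45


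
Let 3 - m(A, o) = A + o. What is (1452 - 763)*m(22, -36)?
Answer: 11713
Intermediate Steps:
m(A, o) = 3 - A - o (m(A, o) = 3 - (A + o) = 3 + (-A - o) = 3 - A - o)
(1452 - 763)*m(22, -36) = (1452 - 763)*(3 - 1*22 - 1*(-36)) = 689*(3 - 22 + 36) = 689*17 = 11713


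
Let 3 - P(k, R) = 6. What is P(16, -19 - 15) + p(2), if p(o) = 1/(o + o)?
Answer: -11/4 ≈ -2.7500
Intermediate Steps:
P(k, R) = -3 (P(k, R) = 3 - 1*6 = 3 - 6 = -3)
p(o) = 1/(2*o)
P(16, -19 - 15) + p(2) = -3 + (1/2)/2 = -3 + (1/2)*(1/2) = -3 + 1/4 = -11/4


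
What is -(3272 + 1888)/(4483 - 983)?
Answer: -258/175 ≈ -1.4743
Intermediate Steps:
-(3272 + 1888)/(4483 - 983) = -5160/3500 = -1*258/175 = -258/175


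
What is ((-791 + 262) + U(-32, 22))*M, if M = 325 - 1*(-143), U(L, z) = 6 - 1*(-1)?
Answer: -244296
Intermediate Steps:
U(L, z) = 7 (U(L, z) = 6 + 1 = 7)
M = 468 (M = 325 + 143 = 468)
((-791 + 262) + U(-32, 22))*M = ((-791 + 262) + 7)*468 = (-529 + 7)*468 = -522*468 = -244296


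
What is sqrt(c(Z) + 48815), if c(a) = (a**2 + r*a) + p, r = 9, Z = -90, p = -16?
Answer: sqrt(56089) ≈ 236.83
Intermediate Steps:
c(a) = -16 + a**2 + 9*a (c(a) = (a**2 + 9*a) - 16 = -16 + a**2 + 9*a)
sqrt(c(Z) + 48815) = sqrt((-16 + (-90)**2 + 9*(-90)) + 48815) = sqrt((-16 + 8100 - 810) + 48815) = sqrt(7274 + 48815) = sqrt(56089)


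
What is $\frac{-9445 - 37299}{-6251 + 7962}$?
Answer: $- \frac{46744}{1711} \approx -27.32$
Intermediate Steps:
$\frac{-9445 - 37299}{-6251 + 7962} = - \frac{46744}{1711}$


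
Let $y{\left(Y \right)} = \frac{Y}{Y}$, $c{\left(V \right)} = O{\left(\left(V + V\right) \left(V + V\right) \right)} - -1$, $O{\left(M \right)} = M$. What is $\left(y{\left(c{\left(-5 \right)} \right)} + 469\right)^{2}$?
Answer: $220900$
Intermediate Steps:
$c{\left(V \right)} = 1 + 4 V^{2}$ ($c{\left(V \right)} = \left(V + V\right) \left(V + V\right) - -1 = 2 V 2 V + 1 = 4 V^{2} + 1 = 1 + 4 V^{2}$)
$y{\left(Y \right)} = 1$
$\left(y{\left(c{\left(-5 \right)} \right)} + 469\right)^{2} = \left(1 + 469\right)^{2} = 470^{2} = 220900$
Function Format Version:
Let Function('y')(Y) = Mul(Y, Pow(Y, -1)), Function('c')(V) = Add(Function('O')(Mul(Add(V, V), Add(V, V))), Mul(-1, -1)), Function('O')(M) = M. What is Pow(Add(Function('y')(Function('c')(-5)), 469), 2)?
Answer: 220900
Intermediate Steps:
Function('c')(V) = Add(1, Mul(4, Pow(V, 2))) (Function('c')(V) = Add(Mul(Add(V, V), Add(V, V)), Mul(-1, -1)) = Add(Mul(Mul(2, V), Mul(2, V)), 1) = Add(Mul(4, Pow(V, 2)), 1) = Add(1, Mul(4, Pow(V, 2))))
Function('y')(Y) = 1
Pow(Add(Function('y')(Function('c')(-5)), 469), 2) = Pow(Add(1, 469), 2) = Pow(470, 2) = 220900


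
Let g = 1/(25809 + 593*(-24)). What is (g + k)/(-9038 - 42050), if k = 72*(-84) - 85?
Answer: 17750435/147861444 ≈ 0.12005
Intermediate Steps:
g = 1/11577 (g = 1/(25809 - 14232) = 1/11577 ≈ 8.6378e-5)
k = -6133 (k = -6048 - 85 = -6133)
(g + k)/(-9038 - 42050) = (1/11577 - 6133)/(-9038 - 42050) = -71001740/11577/(-51088) = -71001740/11577*(-1/51088) = 17750435/147861444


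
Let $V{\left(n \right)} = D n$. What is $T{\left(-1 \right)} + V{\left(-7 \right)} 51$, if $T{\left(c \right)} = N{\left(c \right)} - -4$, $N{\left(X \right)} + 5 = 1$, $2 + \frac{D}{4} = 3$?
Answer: $-1428$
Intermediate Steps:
$D = 4$ ($D = -8 + 4 \cdot 3 = -8 + 12 = 4$)
$N{\left(X \right)} = -4$ ($N{\left(X \right)} = -5 + 1 = -4$)
$T{\left(c \right)} = 0$ ($T{\left(c \right)} = -4 - -4 = -4 + \left(-1 + 5\right) = -4 + 4 = 0$)
$V{\left(n \right)} = 4 n$
$T{\left(-1 \right)} + V{\left(-7 \right)} 51 = 0 + 4 \left(-7\right) 51 = 0 - 1428 = -1428$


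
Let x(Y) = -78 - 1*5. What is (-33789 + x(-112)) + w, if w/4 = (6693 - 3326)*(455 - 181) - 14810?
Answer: 3597120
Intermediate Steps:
x(Y) = -83 (x(Y) = -78 - 5 = -83)
w = 3630992 (w = 4*((6693 - 3326)*(455 - 181) - 14810) = 4*(3367*274 - 14810) = 4*(922558 - 14810) = 4*907748 = 3630992)
(-33789 + x(-112)) + w = (-33789 - 83) + 3630992 = -33872 + 3630992 = 3597120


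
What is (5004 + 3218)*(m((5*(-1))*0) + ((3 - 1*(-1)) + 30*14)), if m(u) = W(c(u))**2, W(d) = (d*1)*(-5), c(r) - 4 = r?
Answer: 6774928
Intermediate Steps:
c(r) = 4 + r
W(d) = -5*d (W(d) = d*(-5) = -5*d)
m(u) = (-20 - 5*u)**2 (m(u) = (-5*(4 + u))**2 = (-20 - 5*u)**2)
(5004 + 3218)*(m((5*(-1))*0) + ((3 - 1*(-1)) + 30*14)) = (5004 + 3218)*(25*(4 + (5*(-1))*0)**2 + ((3 - 1*(-1)) + 30*14)) = 8222*(25*(4 - 5*0)**2 + ((3 + 1) + 420)) = 8222*(25*(4 + 0)**2 + (4 + 420)) = 8222*(25*4**2 + 424) = 8222*(25*16 + 424) = 8222*(400 + 424) = 8222*824 = 6774928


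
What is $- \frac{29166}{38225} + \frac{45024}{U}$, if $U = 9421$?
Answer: $\frac{1446269514}{360117725} \approx 4.0161$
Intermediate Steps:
$- \frac{29166}{38225} + \frac{45024}{U} = - \frac{29166}{38225} + \frac{45024}{9421} = \frac{1446269514}{360117725}$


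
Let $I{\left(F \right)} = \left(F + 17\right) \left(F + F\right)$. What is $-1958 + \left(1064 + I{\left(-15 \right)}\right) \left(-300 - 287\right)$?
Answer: $-591306$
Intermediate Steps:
$I{\left(F \right)} = 2 F \left(17 + F\right)$ ($I{\left(F \right)} = \left(17 + F\right) 2 F = 2 F \left(17 + F\right)$)
$-1958 + \left(1064 + I{\left(-15 \right)}\right) \left(-300 - 287\right) = -1958 + \left(1064 + 2 \left(-15\right) \left(17 - 15\right)\right) \left(-300 - 287\right) = -1958 + \left(1064 + 2 \left(-15\right) 2\right) \left(-587\right) = -1958 + \left(1064 - 60\right) \left(-587\right) = -1958 + 1004 \left(-587\right) = -1958 - 589348 = -591306$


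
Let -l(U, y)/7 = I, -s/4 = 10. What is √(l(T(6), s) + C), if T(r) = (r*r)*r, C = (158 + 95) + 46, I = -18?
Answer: 5*√17 ≈ 20.616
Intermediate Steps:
s = -40 (s = -4*10 = -40)
C = 299 (C = 253 + 46 = 299)
T(r) = r³ (T(r) = r²*r = r³)
l(U, y) = 126 (l(U, y) = -7*(-18) = 126)
√(l(T(6), s) + C) = √(126 + 299) = √425 = 5*√17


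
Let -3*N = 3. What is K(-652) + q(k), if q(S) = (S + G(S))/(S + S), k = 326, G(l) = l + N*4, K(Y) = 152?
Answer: 24938/163 ≈ 152.99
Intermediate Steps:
N = -1 (N = -⅓*3 = -1)
G(l) = -4 + l (G(l) = l - 1*4 = l - 4 = -4 + l)
q(S) = (-4 + 2*S)/(2*S) (q(S) = (S + (-4 + S))/(S + S) = (-4 + 2*S)/((2*S)) = (-4 + 2*S)*(1/(2*S)) = (-4 + 2*S)/(2*S))
K(-652) + q(k) = 152 + (-2 + 326)/326 = 152 + (1/326)*324 = 152 + 162/163 = 24938/163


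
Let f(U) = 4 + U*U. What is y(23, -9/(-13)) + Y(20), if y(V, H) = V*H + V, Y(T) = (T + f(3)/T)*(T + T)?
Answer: 11244/13 ≈ 864.92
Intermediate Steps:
f(U) = 4 + U²
Y(T) = 2*T*(T + 13/T) (Y(T) = (T + (4 + 3²)/T)*(T + T) = (T + (4 + 9)/T)*(2*T) = (T + 13/T)*(2*T) = 2*T*(T + 13/T))
y(V, H) = V + H*V (y(V, H) = H*V + V = V + H*V)
y(23, -9/(-13)) + Y(20) = 23*(1 - 9/(-13)) + (26 + 2*20²) = 23*(1 - 9*(-1/13)) + (26 + 2*400) = 23*(1 + 9/13) + (26 + 800) = 23*(22/13) + 826 = 506/13 + 826 = 11244/13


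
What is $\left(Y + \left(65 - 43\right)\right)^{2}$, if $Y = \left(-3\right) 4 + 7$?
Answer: $289$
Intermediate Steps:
$Y = -5$ ($Y = -12 + 7 = -5$)
$\left(Y + \left(65 - 43\right)\right)^{2} = \left(-5 + \left(65 - 43\right)\right)^{2} = \left(-5 + 22\right)^{2} = 17^{2} = 289$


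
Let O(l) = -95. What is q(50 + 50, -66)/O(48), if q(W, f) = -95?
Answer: 1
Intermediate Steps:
q(50 + 50, -66)/O(48) = -95/(-95) = -95*(-1/95) = 1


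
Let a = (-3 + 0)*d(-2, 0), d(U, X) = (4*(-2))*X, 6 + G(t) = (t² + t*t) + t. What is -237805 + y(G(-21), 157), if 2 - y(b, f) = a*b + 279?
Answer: -238082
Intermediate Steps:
G(t) = -6 + t + 2*t² (G(t) = -6 + ((t² + t*t) + t) = -6 + ((t² + t²) + t) = -6 + (2*t² + t) = -6 + (t + 2*t²) = -6 + t + 2*t²)
d(U, X) = -8*X
a = 0 (a = (-3 + 0)*(-8*0) = -3*0 = 0)
y(b, f) = -277 (y(b, f) = 2 - (0*b + 279) = 2 - (0 + 279) = 2 - 1*279 = 2 - 279 = -277)
-237805 + y(G(-21), 157) = -237805 - 277 = -238082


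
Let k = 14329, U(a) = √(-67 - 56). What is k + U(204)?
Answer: 14329 + I*√123 ≈ 14329.0 + 11.091*I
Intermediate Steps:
U(a) = I*√123 (U(a) = √(-123) = I*√123)
k + U(204) = 14329 + I*√123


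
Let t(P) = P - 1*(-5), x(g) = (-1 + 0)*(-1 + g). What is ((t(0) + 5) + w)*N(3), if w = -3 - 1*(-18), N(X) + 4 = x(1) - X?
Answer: -175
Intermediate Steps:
x(g) = 1 - g (x(g) = -(-1 + g) = 1 - g)
N(X) = -4 - X (N(X) = -4 + ((1 - 1*1) - X) = -4 + ((1 - 1) - X) = -4 + (0 - X) = -4 - X)
w = 15 (w = -3 + 18 = 15)
t(P) = 5 + P (t(P) = P + 5 = 5 + P)
((t(0) + 5) + w)*N(3) = (((5 + 0) + 5) + 15)*(-4 - 1*3) = ((5 + 5) + 15)*(-4 - 3) = (10 + 15)*(-7) = 25*(-7) = -175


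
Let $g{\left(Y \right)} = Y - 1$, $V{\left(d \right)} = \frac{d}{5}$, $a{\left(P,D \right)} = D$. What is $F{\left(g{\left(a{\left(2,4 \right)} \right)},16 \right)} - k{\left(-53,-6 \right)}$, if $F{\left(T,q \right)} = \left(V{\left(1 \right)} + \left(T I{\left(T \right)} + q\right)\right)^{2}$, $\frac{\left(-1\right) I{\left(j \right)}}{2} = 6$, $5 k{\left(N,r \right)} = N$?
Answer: $\frac{10066}{25} \approx 402.64$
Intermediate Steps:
$k{\left(N,r \right)} = \frac{N}{5}$
$V{\left(d \right)} = \frac{d}{5}$ ($V{\left(d \right)} = d \frac{1}{5} = \frac{d}{5}$)
$g{\left(Y \right)} = -1 + Y$
$I{\left(j \right)} = -12$ ($I{\left(j \right)} = \left(-2\right) 6 = -12$)
$F{\left(T,q \right)} = \left(\frac{1}{5} + q - 12 T\right)^{2}$ ($F{\left(T,q \right)} = \left(\frac{1}{5} \cdot 1 + \left(T \left(-12\right) + q\right)\right)^{2} = \left(\frac{1}{5} - \left(- q + 12 T\right)\right)^{2} = \left(\frac{1}{5} + q - 12 T\right)^{2}$)
$F{\left(g{\left(a{\left(2,4 \right)} \right)},16 \right)} - k{\left(-53,-6 \right)} = \frac{\left(1 - 60 \left(-1 + 4\right) + 5 \cdot 16\right)^{2}}{25} - \frac{1}{5} \left(-53\right) = \frac{\left(1 - 180 + 80\right)^{2}}{25} - - \frac{53}{5} = \frac{\left(1 - 180 + 80\right)^{2}}{25} + \frac{53}{5} = \frac{\left(-99\right)^{2}}{25} + \frac{53}{5} = \frac{1}{25} \cdot 9801 + \frac{53}{5} = \frac{9801}{25} + \frac{53}{5} = \frac{10066}{25}$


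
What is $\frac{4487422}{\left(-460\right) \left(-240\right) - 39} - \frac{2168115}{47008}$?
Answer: $- \frac{28330606139}{5187849888} \approx -5.461$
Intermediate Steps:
$\frac{4487422}{\left(-460\right) \left(-240\right) - 39} - \frac{2168115}{47008} = \frac{4487422}{110400 - 39} - \frac{2168115}{47008} = \frac{4487422}{110361} - \frac{2168115}{47008} = - \frac{28330606139}{5187849888}$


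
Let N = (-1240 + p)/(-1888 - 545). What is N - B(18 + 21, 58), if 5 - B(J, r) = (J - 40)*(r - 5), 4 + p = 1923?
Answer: -141793/2433 ≈ -58.279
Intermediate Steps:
p = 1919 (p = -4 + 1923 = 1919)
B(J, r) = 5 - (-40 + J)*(-5 + r) (B(J, r) = 5 - (J - 40)*(r - 5) = 5 - (-40 + J)*(-5 + r))
N = -679/2433 (N = (-1240 + 1919)/(-1888 - 545) = 679/(-2433) = 679*(-1/2433) = -679/2433 ≈ -0.27908)
N - B(18 + 21, 58) = -679/2433 - (-195 + 5*(18 + 21) + 40*58 - 1*(18 + 21)*58) = -679/2433 - (-195 + 5*39 + 2320 - 1*39*58) = -679/2433 - (-195 + 195 + 2320 - 2262) = -679/2433 - 1*58 = -679/2433 - 58 = -141793/2433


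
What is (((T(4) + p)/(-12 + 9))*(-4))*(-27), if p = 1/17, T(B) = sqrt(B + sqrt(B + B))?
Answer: -36/17 - 36*sqrt(4 + 2*sqrt(2)) ≈ -96.190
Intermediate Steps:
T(B) = sqrt(B + sqrt(2)*sqrt(B)) (T(B) = sqrt(B + sqrt(2*B)) = sqrt(B + sqrt(2)*sqrt(B)))
p = 1/17 ≈ 0.058824
(((T(4) + p)/(-12 + 9))*(-4))*(-27) = (((sqrt(4 + sqrt(2)*sqrt(4)) + 1/17)/(-12 + 9))*(-4))*(-27) = (((sqrt(4 + sqrt(2)*2) + 1/17)/(-3))*(-4))*(-27) = (((sqrt(4 + 2*sqrt(2)) + 1/17)*(-1/3))*(-4))*(-27) = (((1/17 + sqrt(4 + 2*sqrt(2)))*(-1/3))*(-4))*(-27) = ((-1/51 - sqrt(4 + 2*sqrt(2))/3)*(-4))*(-27) = (4/51 + 4*sqrt(4 + 2*sqrt(2))/3)*(-27) = -36/17 - 36*sqrt(4 + 2*sqrt(2))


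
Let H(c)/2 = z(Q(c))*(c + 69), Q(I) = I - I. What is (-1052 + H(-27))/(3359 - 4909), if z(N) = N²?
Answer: 526/775 ≈ 0.67871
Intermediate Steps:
Q(I) = 0
H(c) = 0 (H(c) = 2*(0²*(c + 69)) = 2*(0*(69 + c)) = 2*0 = 0)
(-1052 + H(-27))/(3359 - 4909) = (-1052 + 0)/(3359 - 4909) = -1052/(-1550) = -1052*(-1/1550) = 526/775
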